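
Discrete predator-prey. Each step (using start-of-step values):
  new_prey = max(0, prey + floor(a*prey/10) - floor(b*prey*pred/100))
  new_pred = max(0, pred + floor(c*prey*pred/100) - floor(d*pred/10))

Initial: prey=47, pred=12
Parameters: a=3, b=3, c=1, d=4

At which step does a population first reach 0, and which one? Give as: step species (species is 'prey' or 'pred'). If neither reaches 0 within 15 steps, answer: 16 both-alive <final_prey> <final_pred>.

Step 1: prey: 47+14-16=45; pred: 12+5-4=13
Step 2: prey: 45+13-17=41; pred: 13+5-5=13
Step 3: prey: 41+12-15=38; pred: 13+5-5=13
Step 4: prey: 38+11-14=35; pred: 13+4-5=12
Step 5: prey: 35+10-12=33; pred: 12+4-4=12
Step 6: prey: 33+9-11=31; pred: 12+3-4=11
Step 7: prey: 31+9-10=30; pred: 11+3-4=10
Step 8: prey: 30+9-9=30; pred: 10+3-4=9
Step 9: prey: 30+9-8=31; pred: 9+2-3=8
Step 10: prey: 31+9-7=33; pred: 8+2-3=7
Step 11: prey: 33+9-6=36; pred: 7+2-2=7
Step 12: prey: 36+10-7=39; pred: 7+2-2=7
Step 13: prey: 39+11-8=42; pred: 7+2-2=7
Step 14: prey: 42+12-8=46; pred: 7+2-2=7
Step 15: prey: 46+13-9=50; pred: 7+3-2=8
No extinction within 15 steps

Answer: 16 both-alive 50 8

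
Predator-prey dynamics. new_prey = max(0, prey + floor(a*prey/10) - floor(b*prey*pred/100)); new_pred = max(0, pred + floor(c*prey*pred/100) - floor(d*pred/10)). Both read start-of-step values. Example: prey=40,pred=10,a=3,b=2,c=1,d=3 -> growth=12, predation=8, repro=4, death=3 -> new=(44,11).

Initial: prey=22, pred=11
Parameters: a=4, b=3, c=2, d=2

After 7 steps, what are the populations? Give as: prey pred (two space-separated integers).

Step 1: prey: 22+8-7=23; pred: 11+4-2=13
Step 2: prey: 23+9-8=24; pred: 13+5-2=16
Step 3: prey: 24+9-11=22; pred: 16+7-3=20
Step 4: prey: 22+8-13=17; pred: 20+8-4=24
Step 5: prey: 17+6-12=11; pred: 24+8-4=28
Step 6: prey: 11+4-9=6; pred: 28+6-5=29
Step 7: prey: 6+2-5=3; pred: 29+3-5=27

Answer: 3 27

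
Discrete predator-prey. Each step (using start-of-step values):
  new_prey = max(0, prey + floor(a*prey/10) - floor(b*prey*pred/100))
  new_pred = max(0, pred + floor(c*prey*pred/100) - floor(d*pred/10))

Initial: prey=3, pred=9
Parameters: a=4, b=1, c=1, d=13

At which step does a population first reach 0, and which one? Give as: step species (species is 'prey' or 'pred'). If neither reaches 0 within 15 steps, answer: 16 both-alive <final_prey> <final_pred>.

Answer: 1 pred

Derivation:
Step 1: prey: 3+1-0=4; pred: 9+0-11=0
First extinction: pred at step 1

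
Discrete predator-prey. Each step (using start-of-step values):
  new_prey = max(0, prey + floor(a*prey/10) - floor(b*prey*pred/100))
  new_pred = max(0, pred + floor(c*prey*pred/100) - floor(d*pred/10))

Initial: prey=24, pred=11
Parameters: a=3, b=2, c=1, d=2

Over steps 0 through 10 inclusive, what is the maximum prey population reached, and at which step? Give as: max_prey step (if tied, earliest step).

Step 1: prey: 24+7-5=26; pred: 11+2-2=11
Step 2: prey: 26+7-5=28; pred: 11+2-2=11
Step 3: prey: 28+8-6=30; pred: 11+3-2=12
Step 4: prey: 30+9-7=32; pred: 12+3-2=13
Step 5: prey: 32+9-8=33; pred: 13+4-2=15
Step 6: prey: 33+9-9=33; pred: 15+4-3=16
Step 7: prey: 33+9-10=32; pred: 16+5-3=18
Step 8: prey: 32+9-11=30; pred: 18+5-3=20
Step 9: prey: 30+9-12=27; pred: 20+6-4=22
Step 10: prey: 27+8-11=24; pred: 22+5-4=23
Max prey = 33 at step 5

Answer: 33 5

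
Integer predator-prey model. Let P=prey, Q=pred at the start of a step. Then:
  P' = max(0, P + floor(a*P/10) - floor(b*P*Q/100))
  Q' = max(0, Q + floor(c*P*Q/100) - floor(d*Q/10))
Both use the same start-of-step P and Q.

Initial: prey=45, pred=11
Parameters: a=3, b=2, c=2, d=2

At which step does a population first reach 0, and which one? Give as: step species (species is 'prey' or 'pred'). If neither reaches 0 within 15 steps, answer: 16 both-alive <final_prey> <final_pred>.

Answer: 5 prey

Derivation:
Step 1: prey: 45+13-9=49; pred: 11+9-2=18
Step 2: prey: 49+14-17=46; pred: 18+17-3=32
Step 3: prey: 46+13-29=30; pred: 32+29-6=55
Step 4: prey: 30+9-33=6; pred: 55+33-11=77
Step 5: prey: 6+1-9=0; pred: 77+9-15=71
First extinction: prey at step 5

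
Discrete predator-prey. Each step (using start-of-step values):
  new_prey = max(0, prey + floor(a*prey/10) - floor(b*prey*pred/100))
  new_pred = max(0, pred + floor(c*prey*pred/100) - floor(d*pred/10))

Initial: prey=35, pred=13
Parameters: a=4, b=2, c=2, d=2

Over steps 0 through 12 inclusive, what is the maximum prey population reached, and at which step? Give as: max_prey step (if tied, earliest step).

Answer: 40 1

Derivation:
Step 1: prey: 35+14-9=40; pred: 13+9-2=20
Step 2: prey: 40+16-16=40; pred: 20+16-4=32
Step 3: prey: 40+16-25=31; pred: 32+25-6=51
Step 4: prey: 31+12-31=12; pred: 51+31-10=72
Step 5: prey: 12+4-17=0; pred: 72+17-14=75
Step 6: prey: 0+0-0=0; pred: 75+0-15=60
Step 7: prey: 0+0-0=0; pred: 60+0-12=48
Step 8: prey: 0+0-0=0; pred: 48+0-9=39
Step 9: prey: 0+0-0=0; pred: 39+0-7=32
Step 10: prey: 0+0-0=0; pred: 32+0-6=26
Step 11: prey: 0+0-0=0; pred: 26+0-5=21
Step 12: prey: 0+0-0=0; pred: 21+0-4=17
Max prey = 40 at step 1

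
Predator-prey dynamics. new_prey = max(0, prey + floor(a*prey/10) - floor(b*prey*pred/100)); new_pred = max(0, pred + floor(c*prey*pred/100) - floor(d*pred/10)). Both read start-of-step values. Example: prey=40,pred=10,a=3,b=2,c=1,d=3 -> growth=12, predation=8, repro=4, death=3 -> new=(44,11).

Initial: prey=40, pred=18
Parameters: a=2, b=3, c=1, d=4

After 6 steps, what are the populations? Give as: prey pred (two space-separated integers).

Answer: 12 3

Derivation:
Step 1: prey: 40+8-21=27; pred: 18+7-7=18
Step 2: prey: 27+5-14=18; pred: 18+4-7=15
Step 3: prey: 18+3-8=13; pred: 15+2-6=11
Step 4: prey: 13+2-4=11; pred: 11+1-4=8
Step 5: prey: 11+2-2=11; pred: 8+0-3=5
Step 6: prey: 11+2-1=12; pred: 5+0-2=3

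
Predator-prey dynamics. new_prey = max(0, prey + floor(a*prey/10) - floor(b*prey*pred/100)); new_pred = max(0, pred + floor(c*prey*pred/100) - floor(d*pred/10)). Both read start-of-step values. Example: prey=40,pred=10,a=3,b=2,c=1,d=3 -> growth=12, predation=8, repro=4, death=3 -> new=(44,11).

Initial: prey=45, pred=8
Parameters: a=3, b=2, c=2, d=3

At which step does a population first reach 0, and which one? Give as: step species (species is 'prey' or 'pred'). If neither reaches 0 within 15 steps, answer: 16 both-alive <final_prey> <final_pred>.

Step 1: prey: 45+13-7=51; pred: 8+7-2=13
Step 2: prey: 51+15-13=53; pred: 13+13-3=23
Step 3: prey: 53+15-24=44; pred: 23+24-6=41
Step 4: prey: 44+13-36=21; pred: 41+36-12=65
Step 5: prey: 21+6-27=0; pred: 65+27-19=73
First extinction: prey at step 5

Answer: 5 prey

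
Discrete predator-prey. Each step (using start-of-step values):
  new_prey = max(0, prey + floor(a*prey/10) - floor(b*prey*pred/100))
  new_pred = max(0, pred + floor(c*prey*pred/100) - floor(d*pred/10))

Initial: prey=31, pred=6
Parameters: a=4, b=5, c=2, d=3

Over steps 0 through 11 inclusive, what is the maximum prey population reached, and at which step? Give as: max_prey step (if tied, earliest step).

Step 1: prey: 31+12-9=34; pred: 6+3-1=8
Step 2: prey: 34+13-13=34; pred: 8+5-2=11
Step 3: prey: 34+13-18=29; pred: 11+7-3=15
Step 4: prey: 29+11-21=19; pred: 15+8-4=19
Step 5: prey: 19+7-18=8; pred: 19+7-5=21
Step 6: prey: 8+3-8=3; pred: 21+3-6=18
Step 7: prey: 3+1-2=2; pred: 18+1-5=14
Step 8: prey: 2+0-1=1; pred: 14+0-4=10
Step 9: prey: 1+0-0=1; pred: 10+0-3=7
Step 10: prey: 1+0-0=1; pred: 7+0-2=5
Step 11: prey: 1+0-0=1; pred: 5+0-1=4
Max prey = 34 at step 1

Answer: 34 1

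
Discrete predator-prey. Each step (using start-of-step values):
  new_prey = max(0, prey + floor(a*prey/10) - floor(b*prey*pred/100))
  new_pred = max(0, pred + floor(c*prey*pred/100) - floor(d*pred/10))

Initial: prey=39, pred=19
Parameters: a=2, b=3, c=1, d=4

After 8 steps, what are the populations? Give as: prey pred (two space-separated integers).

Step 1: prey: 39+7-22=24; pred: 19+7-7=19
Step 2: prey: 24+4-13=15; pred: 19+4-7=16
Step 3: prey: 15+3-7=11; pred: 16+2-6=12
Step 4: prey: 11+2-3=10; pred: 12+1-4=9
Step 5: prey: 10+2-2=10; pred: 9+0-3=6
Step 6: prey: 10+2-1=11; pred: 6+0-2=4
Step 7: prey: 11+2-1=12; pred: 4+0-1=3
Step 8: prey: 12+2-1=13; pred: 3+0-1=2

Answer: 13 2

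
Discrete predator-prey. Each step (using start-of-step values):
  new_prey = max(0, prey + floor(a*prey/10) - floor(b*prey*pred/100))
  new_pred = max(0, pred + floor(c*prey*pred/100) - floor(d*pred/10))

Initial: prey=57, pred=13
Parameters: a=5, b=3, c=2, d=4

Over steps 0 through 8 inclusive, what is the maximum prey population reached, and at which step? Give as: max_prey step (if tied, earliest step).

Answer: 63 1

Derivation:
Step 1: prey: 57+28-22=63; pred: 13+14-5=22
Step 2: prey: 63+31-41=53; pred: 22+27-8=41
Step 3: prey: 53+26-65=14; pred: 41+43-16=68
Step 4: prey: 14+7-28=0; pred: 68+19-27=60
Step 5: prey: 0+0-0=0; pred: 60+0-24=36
Step 6: prey: 0+0-0=0; pred: 36+0-14=22
Step 7: prey: 0+0-0=0; pred: 22+0-8=14
Step 8: prey: 0+0-0=0; pred: 14+0-5=9
Max prey = 63 at step 1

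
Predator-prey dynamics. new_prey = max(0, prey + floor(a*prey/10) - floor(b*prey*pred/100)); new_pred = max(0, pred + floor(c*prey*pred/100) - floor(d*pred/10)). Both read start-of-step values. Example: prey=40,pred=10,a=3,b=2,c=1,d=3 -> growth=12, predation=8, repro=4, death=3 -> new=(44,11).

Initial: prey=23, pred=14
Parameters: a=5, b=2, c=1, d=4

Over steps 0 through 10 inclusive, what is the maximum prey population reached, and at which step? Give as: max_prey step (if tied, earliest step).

Step 1: prey: 23+11-6=28; pred: 14+3-5=12
Step 2: prey: 28+14-6=36; pred: 12+3-4=11
Step 3: prey: 36+18-7=47; pred: 11+3-4=10
Step 4: prey: 47+23-9=61; pred: 10+4-4=10
Step 5: prey: 61+30-12=79; pred: 10+6-4=12
Step 6: prey: 79+39-18=100; pred: 12+9-4=17
Step 7: prey: 100+50-34=116; pred: 17+17-6=28
Step 8: prey: 116+58-64=110; pred: 28+32-11=49
Step 9: prey: 110+55-107=58; pred: 49+53-19=83
Step 10: prey: 58+29-96=0; pred: 83+48-33=98
Max prey = 116 at step 7

Answer: 116 7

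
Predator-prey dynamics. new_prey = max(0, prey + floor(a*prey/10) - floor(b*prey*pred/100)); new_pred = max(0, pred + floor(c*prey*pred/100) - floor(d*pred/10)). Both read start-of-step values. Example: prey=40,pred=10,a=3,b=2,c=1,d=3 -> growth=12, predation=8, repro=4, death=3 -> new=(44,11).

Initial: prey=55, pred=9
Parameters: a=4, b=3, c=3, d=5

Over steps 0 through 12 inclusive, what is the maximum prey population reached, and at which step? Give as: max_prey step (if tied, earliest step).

Answer: 63 1

Derivation:
Step 1: prey: 55+22-14=63; pred: 9+14-4=19
Step 2: prey: 63+25-35=53; pred: 19+35-9=45
Step 3: prey: 53+21-71=3; pred: 45+71-22=94
Step 4: prey: 3+1-8=0; pred: 94+8-47=55
Step 5: prey: 0+0-0=0; pred: 55+0-27=28
Step 6: prey: 0+0-0=0; pred: 28+0-14=14
Step 7: prey: 0+0-0=0; pred: 14+0-7=7
Step 8: prey: 0+0-0=0; pred: 7+0-3=4
Step 9: prey: 0+0-0=0; pred: 4+0-2=2
Step 10: prey: 0+0-0=0; pred: 2+0-1=1
Step 11: prey: 0+0-0=0; pred: 1+0-0=1
Step 12: prey: 0+0-0=0; pred: 1+0-0=1
Max prey = 63 at step 1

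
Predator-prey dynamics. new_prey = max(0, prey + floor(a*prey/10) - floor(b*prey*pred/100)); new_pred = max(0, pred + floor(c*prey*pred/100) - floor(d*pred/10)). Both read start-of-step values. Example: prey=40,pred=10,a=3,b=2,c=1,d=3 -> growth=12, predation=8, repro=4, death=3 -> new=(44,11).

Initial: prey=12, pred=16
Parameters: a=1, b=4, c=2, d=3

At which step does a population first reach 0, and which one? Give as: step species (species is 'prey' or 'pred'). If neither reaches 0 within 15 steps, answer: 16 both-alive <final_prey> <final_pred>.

Answer: 16 both-alive 2 3

Derivation:
Step 1: prey: 12+1-7=6; pred: 16+3-4=15
Step 2: prey: 6+0-3=3; pred: 15+1-4=12
Step 3: prey: 3+0-1=2; pred: 12+0-3=9
Step 4: prey: 2+0-0=2; pred: 9+0-2=7
Step 5: prey: 2+0-0=2; pred: 7+0-2=5
Step 6: prey: 2+0-0=2; pred: 5+0-1=4
Step 7: prey: 2+0-0=2; pred: 4+0-1=3
Step 8: prey: 2+0-0=2; pred: 3+0-0=3
Steps 9-15: state stable at prey=2, pred=3 (no change)
No extinction within 15 steps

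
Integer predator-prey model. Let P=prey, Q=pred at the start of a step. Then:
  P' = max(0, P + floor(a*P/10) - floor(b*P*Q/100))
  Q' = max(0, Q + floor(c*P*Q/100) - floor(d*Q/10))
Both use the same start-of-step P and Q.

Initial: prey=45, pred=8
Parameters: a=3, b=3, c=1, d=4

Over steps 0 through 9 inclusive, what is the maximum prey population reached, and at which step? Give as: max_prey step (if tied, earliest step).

Step 1: prey: 45+13-10=48; pred: 8+3-3=8
Step 2: prey: 48+14-11=51; pred: 8+3-3=8
Step 3: prey: 51+15-12=54; pred: 8+4-3=9
Step 4: prey: 54+16-14=56; pred: 9+4-3=10
Step 5: prey: 56+16-16=56; pred: 10+5-4=11
Step 6: prey: 56+16-18=54; pred: 11+6-4=13
Step 7: prey: 54+16-21=49; pred: 13+7-5=15
Step 8: prey: 49+14-22=41; pred: 15+7-6=16
Step 9: prey: 41+12-19=34; pred: 16+6-6=16
Max prey = 56 at step 4

Answer: 56 4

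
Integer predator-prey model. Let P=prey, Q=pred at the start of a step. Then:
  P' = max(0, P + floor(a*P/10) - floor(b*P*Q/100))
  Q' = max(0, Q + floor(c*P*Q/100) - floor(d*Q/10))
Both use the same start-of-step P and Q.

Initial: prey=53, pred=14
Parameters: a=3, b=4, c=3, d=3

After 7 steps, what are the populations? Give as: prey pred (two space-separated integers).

Answer: 0 12

Derivation:
Step 1: prey: 53+15-29=39; pred: 14+22-4=32
Step 2: prey: 39+11-49=1; pred: 32+37-9=60
Step 3: prey: 1+0-2=0; pred: 60+1-18=43
Step 4: prey: 0+0-0=0; pred: 43+0-12=31
Step 5: prey: 0+0-0=0; pred: 31+0-9=22
Step 6: prey: 0+0-0=0; pred: 22+0-6=16
Step 7: prey: 0+0-0=0; pred: 16+0-4=12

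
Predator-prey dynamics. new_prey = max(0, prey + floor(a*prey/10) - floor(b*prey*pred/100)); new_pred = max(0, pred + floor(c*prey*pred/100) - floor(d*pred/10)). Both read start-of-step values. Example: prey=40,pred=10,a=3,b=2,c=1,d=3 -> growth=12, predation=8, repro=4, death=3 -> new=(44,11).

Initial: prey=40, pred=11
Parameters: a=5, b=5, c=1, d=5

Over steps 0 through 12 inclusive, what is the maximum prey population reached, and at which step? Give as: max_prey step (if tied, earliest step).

Step 1: prey: 40+20-22=38; pred: 11+4-5=10
Step 2: prey: 38+19-19=38; pred: 10+3-5=8
Step 3: prey: 38+19-15=42; pred: 8+3-4=7
Step 4: prey: 42+21-14=49; pred: 7+2-3=6
Step 5: prey: 49+24-14=59; pred: 6+2-3=5
Step 6: prey: 59+29-14=74; pred: 5+2-2=5
Step 7: prey: 74+37-18=93; pred: 5+3-2=6
Step 8: prey: 93+46-27=112; pred: 6+5-3=8
Step 9: prey: 112+56-44=124; pred: 8+8-4=12
Step 10: prey: 124+62-74=112; pred: 12+14-6=20
Step 11: prey: 112+56-112=56; pred: 20+22-10=32
Step 12: prey: 56+28-89=0; pred: 32+17-16=33
Max prey = 124 at step 9

Answer: 124 9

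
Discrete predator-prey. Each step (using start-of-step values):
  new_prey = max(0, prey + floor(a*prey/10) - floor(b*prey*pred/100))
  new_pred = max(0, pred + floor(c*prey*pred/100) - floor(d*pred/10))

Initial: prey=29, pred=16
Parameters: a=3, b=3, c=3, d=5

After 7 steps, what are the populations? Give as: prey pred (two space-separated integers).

Answer: 2 4

Derivation:
Step 1: prey: 29+8-13=24; pred: 16+13-8=21
Step 2: prey: 24+7-15=16; pred: 21+15-10=26
Step 3: prey: 16+4-12=8; pred: 26+12-13=25
Step 4: prey: 8+2-6=4; pred: 25+6-12=19
Step 5: prey: 4+1-2=3; pred: 19+2-9=12
Step 6: prey: 3+0-1=2; pred: 12+1-6=7
Step 7: prey: 2+0-0=2; pred: 7+0-3=4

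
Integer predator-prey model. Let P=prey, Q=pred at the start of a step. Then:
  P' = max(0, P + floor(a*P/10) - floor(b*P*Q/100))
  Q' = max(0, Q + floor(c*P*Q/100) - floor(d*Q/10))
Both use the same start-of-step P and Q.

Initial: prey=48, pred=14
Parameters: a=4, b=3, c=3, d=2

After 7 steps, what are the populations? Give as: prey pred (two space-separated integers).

Step 1: prey: 48+19-20=47; pred: 14+20-2=32
Step 2: prey: 47+18-45=20; pred: 32+45-6=71
Step 3: prey: 20+8-42=0; pred: 71+42-14=99
Step 4: prey: 0+0-0=0; pred: 99+0-19=80
Step 5: prey: 0+0-0=0; pred: 80+0-16=64
Step 6: prey: 0+0-0=0; pred: 64+0-12=52
Step 7: prey: 0+0-0=0; pred: 52+0-10=42

Answer: 0 42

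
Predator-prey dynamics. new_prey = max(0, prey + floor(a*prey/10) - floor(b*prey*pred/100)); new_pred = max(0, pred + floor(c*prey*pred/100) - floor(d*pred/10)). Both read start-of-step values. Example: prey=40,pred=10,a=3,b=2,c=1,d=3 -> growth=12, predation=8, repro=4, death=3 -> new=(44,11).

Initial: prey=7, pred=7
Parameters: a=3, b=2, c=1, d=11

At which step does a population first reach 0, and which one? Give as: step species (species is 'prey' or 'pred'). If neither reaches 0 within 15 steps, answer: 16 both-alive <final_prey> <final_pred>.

Answer: 1 pred

Derivation:
Step 1: prey: 7+2-0=9; pred: 7+0-7=0
First extinction: pred at step 1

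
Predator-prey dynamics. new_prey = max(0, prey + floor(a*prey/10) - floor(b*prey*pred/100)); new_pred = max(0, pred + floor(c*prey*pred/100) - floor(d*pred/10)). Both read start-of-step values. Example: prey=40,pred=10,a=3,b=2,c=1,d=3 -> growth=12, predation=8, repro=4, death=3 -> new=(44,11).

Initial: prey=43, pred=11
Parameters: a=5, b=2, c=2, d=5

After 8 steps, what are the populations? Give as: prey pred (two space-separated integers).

Step 1: prey: 43+21-9=55; pred: 11+9-5=15
Step 2: prey: 55+27-16=66; pred: 15+16-7=24
Step 3: prey: 66+33-31=68; pred: 24+31-12=43
Step 4: prey: 68+34-58=44; pred: 43+58-21=80
Step 5: prey: 44+22-70=0; pred: 80+70-40=110
Step 6: prey: 0+0-0=0; pred: 110+0-55=55
Step 7: prey: 0+0-0=0; pred: 55+0-27=28
Step 8: prey: 0+0-0=0; pred: 28+0-14=14

Answer: 0 14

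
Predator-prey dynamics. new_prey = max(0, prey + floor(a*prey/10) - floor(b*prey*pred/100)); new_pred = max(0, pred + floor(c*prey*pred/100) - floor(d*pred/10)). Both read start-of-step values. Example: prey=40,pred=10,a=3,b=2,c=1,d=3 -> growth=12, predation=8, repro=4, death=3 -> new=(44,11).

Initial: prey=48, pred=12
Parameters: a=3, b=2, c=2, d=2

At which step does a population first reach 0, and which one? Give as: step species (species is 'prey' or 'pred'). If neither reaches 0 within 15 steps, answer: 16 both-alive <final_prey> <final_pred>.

Answer: 4 prey

Derivation:
Step 1: prey: 48+14-11=51; pred: 12+11-2=21
Step 2: prey: 51+15-21=45; pred: 21+21-4=38
Step 3: prey: 45+13-34=24; pred: 38+34-7=65
Step 4: prey: 24+7-31=0; pred: 65+31-13=83
First extinction: prey at step 4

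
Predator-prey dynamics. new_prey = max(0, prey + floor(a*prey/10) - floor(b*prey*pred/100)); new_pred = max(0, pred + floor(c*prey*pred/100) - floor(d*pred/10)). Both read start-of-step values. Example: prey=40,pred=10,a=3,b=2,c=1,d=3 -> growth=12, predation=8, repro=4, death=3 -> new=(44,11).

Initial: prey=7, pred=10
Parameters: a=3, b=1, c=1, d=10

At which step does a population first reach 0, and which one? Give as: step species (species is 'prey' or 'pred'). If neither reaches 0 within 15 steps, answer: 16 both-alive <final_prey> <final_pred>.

Step 1: prey: 7+2-0=9; pred: 10+0-10=0
First extinction: pred at step 1

Answer: 1 pred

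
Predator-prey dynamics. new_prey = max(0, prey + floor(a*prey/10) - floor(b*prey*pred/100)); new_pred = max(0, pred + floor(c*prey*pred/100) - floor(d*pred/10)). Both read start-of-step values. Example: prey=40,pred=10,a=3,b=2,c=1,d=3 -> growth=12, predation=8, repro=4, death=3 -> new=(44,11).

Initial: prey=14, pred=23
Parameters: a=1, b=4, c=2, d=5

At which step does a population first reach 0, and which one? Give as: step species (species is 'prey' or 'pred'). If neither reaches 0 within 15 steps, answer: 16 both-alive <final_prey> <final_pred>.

Step 1: prey: 14+1-12=3; pred: 23+6-11=18
Step 2: prey: 3+0-2=1; pred: 18+1-9=10
Step 3: prey: 1+0-0=1; pred: 10+0-5=5
Step 4: prey: 1+0-0=1; pred: 5+0-2=3
Step 5: prey: 1+0-0=1; pred: 3+0-1=2
Step 6: prey: 1+0-0=1; pred: 2+0-1=1
Step 7: prey: 1+0-0=1; pred: 1+0-0=1
Steps 8-15: state stable at prey=1, pred=1 (no change)
No extinction within 15 steps

Answer: 16 both-alive 1 1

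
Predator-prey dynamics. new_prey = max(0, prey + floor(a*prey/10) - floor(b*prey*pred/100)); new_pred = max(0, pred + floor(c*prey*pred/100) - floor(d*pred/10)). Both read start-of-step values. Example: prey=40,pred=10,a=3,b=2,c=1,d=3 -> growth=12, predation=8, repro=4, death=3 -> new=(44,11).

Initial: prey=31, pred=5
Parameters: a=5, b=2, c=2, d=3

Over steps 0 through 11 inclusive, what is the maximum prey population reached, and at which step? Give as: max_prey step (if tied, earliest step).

Answer: 82 4

Derivation:
Step 1: prey: 31+15-3=43; pred: 5+3-1=7
Step 2: prey: 43+21-6=58; pred: 7+6-2=11
Step 3: prey: 58+29-12=75; pred: 11+12-3=20
Step 4: prey: 75+37-30=82; pred: 20+30-6=44
Step 5: prey: 82+41-72=51; pred: 44+72-13=103
Step 6: prey: 51+25-105=0; pred: 103+105-30=178
Step 7: prey: 0+0-0=0; pred: 178+0-53=125
Step 8: prey: 0+0-0=0; pred: 125+0-37=88
Step 9: prey: 0+0-0=0; pred: 88+0-26=62
Step 10: prey: 0+0-0=0; pred: 62+0-18=44
Step 11: prey: 0+0-0=0; pred: 44+0-13=31
Max prey = 82 at step 4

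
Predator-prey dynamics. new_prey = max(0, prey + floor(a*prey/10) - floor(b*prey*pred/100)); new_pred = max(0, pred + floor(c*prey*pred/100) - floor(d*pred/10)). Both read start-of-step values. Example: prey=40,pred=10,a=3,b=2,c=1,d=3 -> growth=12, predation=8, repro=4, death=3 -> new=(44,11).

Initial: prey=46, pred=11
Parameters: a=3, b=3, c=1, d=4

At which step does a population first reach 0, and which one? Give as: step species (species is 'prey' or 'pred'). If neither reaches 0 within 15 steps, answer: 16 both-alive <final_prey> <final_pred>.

Step 1: prey: 46+13-15=44; pred: 11+5-4=12
Step 2: prey: 44+13-15=42; pred: 12+5-4=13
Step 3: prey: 42+12-16=38; pred: 13+5-5=13
Step 4: prey: 38+11-14=35; pred: 13+4-5=12
Step 5: prey: 35+10-12=33; pred: 12+4-4=12
Step 6: prey: 33+9-11=31; pred: 12+3-4=11
Step 7: prey: 31+9-10=30; pred: 11+3-4=10
Step 8: prey: 30+9-9=30; pred: 10+3-4=9
Step 9: prey: 30+9-8=31; pred: 9+2-3=8
Step 10: prey: 31+9-7=33; pred: 8+2-3=7
Step 11: prey: 33+9-6=36; pred: 7+2-2=7
Step 12: prey: 36+10-7=39; pred: 7+2-2=7
Step 13: prey: 39+11-8=42; pred: 7+2-2=7
Step 14: prey: 42+12-8=46; pred: 7+2-2=7
Step 15: prey: 46+13-9=50; pred: 7+3-2=8
No extinction within 15 steps

Answer: 16 both-alive 50 8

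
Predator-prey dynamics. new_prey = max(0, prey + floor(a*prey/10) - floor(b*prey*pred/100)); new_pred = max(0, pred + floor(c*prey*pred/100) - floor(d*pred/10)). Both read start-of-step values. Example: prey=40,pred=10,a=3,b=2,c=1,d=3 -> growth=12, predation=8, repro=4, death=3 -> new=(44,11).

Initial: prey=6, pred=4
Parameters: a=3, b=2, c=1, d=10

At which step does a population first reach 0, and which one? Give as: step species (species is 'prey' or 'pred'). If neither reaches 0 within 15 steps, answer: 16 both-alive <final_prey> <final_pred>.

Answer: 1 pred

Derivation:
Step 1: prey: 6+1-0=7; pred: 4+0-4=0
First extinction: pred at step 1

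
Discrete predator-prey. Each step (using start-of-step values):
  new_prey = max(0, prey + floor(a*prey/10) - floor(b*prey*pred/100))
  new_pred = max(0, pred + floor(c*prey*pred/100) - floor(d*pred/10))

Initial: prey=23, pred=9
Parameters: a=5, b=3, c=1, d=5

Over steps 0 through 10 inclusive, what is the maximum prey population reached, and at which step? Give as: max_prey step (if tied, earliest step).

Answer: 218 8

Derivation:
Step 1: prey: 23+11-6=28; pred: 9+2-4=7
Step 2: prey: 28+14-5=37; pred: 7+1-3=5
Step 3: prey: 37+18-5=50; pred: 5+1-2=4
Step 4: prey: 50+25-6=69; pred: 4+2-2=4
Step 5: prey: 69+34-8=95; pred: 4+2-2=4
Step 6: prey: 95+47-11=131; pred: 4+3-2=5
Step 7: prey: 131+65-19=177; pred: 5+6-2=9
Step 8: prey: 177+88-47=218; pred: 9+15-4=20
Step 9: prey: 218+109-130=197; pred: 20+43-10=53
Step 10: prey: 197+98-313=0; pred: 53+104-26=131
Max prey = 218 at step 8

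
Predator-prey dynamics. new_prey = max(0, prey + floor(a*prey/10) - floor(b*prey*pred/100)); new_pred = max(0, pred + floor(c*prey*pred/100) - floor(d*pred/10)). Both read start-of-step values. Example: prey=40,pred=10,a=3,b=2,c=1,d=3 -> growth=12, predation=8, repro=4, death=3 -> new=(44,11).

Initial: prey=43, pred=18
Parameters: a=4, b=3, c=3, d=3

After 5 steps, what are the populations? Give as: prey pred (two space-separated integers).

Answer: 0 35

Derivation:
Step 1: prey: 43+17-23=37; pred: 18+23-5=36
Step 2: prey: 37+14-39=12; pred: 36+39-10=65
Step 3: prey: 12+4-23=0; pred: 65+23-19=69
Step 4: prey: 0+0-0=0; pred: 69+0-20=49
Step 5: prey: 0+0-0=0; pred: 49+0-14=35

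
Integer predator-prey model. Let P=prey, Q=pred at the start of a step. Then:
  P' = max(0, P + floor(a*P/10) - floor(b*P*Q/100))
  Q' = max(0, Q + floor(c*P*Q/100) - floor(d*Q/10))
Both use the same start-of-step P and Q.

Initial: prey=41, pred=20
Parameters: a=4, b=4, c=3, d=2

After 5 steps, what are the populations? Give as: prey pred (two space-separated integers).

Step 1: prey: 41+16-32=25; pred: 20+24-4=40
Step 2: prey: 25+10-40=0; pred: 40+30-8=62
Step 3: prey: 0+0-0=0; pred: 62+0-12=50
Step 4: prey: 0+0-0=0; pred: 50+0-10=40
Step 5: prey: 0+0-0=0; pred: 40+0-8=32

Answer: 0 32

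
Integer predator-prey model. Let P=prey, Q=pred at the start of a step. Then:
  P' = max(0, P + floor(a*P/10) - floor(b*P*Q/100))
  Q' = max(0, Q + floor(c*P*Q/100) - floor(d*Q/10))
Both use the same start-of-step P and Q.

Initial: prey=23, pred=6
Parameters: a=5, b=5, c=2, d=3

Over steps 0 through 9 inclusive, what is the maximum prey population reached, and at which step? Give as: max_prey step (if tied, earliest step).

Step 1: prey: 23+11-6=28; pred: 6+2-1=7
Step 2: prey: 28+14-9=33; pred: 7+3-2=8
Step 3: prey: 33+16-13=36; pred: 8+5-2=11
Step 4: prey: 36+18-19=35; pred: 11+7-3=15
Step 5: prey: 35+17-26=26; pred: 15+10-4=21
Step 6: prey: 26+13-27=12; pred: 21+10-6=25
Step 7: prey: 12+6-15=3; pred: 25+6-7=24
Step 8: prey: 3+1-3=1; pred: 24+1-7=18
Step 9: prey: 1+0-0=1; pred: 18+0-5=13
Max prey = 36 at step 3

Answer: 36 3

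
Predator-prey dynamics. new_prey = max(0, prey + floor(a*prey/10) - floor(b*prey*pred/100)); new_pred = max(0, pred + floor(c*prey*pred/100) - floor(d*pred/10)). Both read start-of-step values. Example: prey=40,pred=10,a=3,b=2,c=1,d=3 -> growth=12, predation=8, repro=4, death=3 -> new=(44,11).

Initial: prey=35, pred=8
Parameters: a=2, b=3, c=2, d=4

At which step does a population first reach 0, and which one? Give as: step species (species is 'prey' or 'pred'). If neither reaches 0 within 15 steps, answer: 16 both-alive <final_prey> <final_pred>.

Answer: 16 both-alive 12 2

Derivation:
Step 1: prey: 35+7-8=34; pred: 8+5-3=10
Step 2: prey: 34+6-10=30; pred: 10+6-4=12
Step 3: prey: 30+6-10=26; pred: 12+7-4=15
Step 4: prey: 26+5-11=20; pred: 15+7-6=16
Step 5: prey: 20+4-9=15; pred: 16+6-6=16
Step 6: prey: 15+3-7=11; pred: 16+4-6=14
Step 7: prey: 11+2-4=9; pred: 14+3-5=12
Step 8: prey: 9+1-3=7; pred: 12+2-4=10
Step 9: prey: 7+1-2=6; pred: 10+1-4=7
Step 10: prey: 6+1-1=6; pred: 7+0-2=5
Step 11: prey: 6+1-0=7; pred: 5+0-2=3
Step 12: prey: 7+1-0=8; pred: 3+0-1=2
Step 13: prey: 8+1-0=9; pred: 2+0-0=2
Step 14: prey: 9+1-0=10; pred: 2+0-0=2
Step 15: prey: 10+2-0=12; pred: 2+0-0=2
No extinction within 15 steps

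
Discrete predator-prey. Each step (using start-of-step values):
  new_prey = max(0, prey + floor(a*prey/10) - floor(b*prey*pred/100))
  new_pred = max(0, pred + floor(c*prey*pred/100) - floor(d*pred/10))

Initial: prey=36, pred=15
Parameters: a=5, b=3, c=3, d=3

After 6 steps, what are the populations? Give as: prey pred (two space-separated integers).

Step 1: prey: 36+18-16=38; pred: 15+16-4=27
Step 2: prey: 38+19-30=27; pred: 27+30-8=49
Step 3: prey: 27+13-39=1; pred: 49+39-14=74
Step 4: prey: 1+0-2=0; pred: 74+2-22=54
Step 5: prey: 0+0-0=0; pred: 54+0-16=38
Step 6: prey: 0+0-0=0; pred: 38+0-11=27

Answer: 0 27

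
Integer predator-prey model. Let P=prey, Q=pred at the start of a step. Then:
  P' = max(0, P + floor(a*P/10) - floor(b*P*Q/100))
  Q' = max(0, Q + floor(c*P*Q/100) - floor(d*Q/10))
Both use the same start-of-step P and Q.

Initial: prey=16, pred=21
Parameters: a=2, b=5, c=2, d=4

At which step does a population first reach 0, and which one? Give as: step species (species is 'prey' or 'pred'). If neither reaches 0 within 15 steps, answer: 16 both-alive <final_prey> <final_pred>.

Answer: 16 both-alive 1 2

Derivation:
Step 1: prey: 16+3-16=3; pred: 21+6-8=19
Step 2: prey: 3+0-2=1; pred: 19+1-7=13
Step 3: prey: 1+0-0=1; pred: 13+0-5=8
Step 4: prey: 1+0-0=1; pred: 8+0-3=5
Step 5: prey: 1+0-0=1; pred: 5+0-2=3
Step 6: prey: 1+0-0=1; pred: 3+0-1=2
Step 7: prey: 1+0-0=1; pred: 2+0-0=2
Steps 8-15: state stable at prey=1, pred=2 (no change)
No extinction within 15 steps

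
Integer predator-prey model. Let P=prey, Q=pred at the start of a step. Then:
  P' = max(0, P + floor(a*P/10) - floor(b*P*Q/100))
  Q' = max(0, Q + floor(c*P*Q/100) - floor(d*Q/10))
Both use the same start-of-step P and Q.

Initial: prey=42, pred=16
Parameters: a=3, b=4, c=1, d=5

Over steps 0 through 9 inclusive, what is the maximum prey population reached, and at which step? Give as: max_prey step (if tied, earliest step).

Step 1: prey: 42+12-26=28; pred: 16+6-8=14
Step 2: prey: 28+8-15=21; pred: 14+3-7=10
Step 3: prey: 21+6-8=19; pred: 10+2-5=7
Step 4: prey: 19+5-5=19; pred: 7+1-3=5
Step 5: prey: 19+5-3=21; pred: 5+0-2=3
Step 6: prey: 21+6-2=25; pred: 3+0-1=2
Step 7: prey: 25+7-2=30; pred: 2+0-1=1
Step 8: prey: 30+9-1=38; pred: 1+0-0=1
Step 9: prey: 38+11-1=48; pred: 1+0-0=1
Max prey = 48 at step 9

Answer: 48 9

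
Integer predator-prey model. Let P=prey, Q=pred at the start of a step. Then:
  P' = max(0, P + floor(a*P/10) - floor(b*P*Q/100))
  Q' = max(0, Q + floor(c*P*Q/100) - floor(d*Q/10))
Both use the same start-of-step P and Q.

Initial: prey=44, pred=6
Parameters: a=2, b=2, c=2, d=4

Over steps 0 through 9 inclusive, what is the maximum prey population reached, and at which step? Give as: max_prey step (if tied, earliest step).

Answer: 48 2

Derivation:
Step 1: prey: 44+8-5=47; pred: 6+5-2=9
Step 2: prey: 47+9-8=48; pred: 9+8-3=14
Step 3: prey: 48+9-13=44; pred: 14+13-5=22
Step 4: prey: 44+8-19=33; pred: 22+19-8=33
Step 5: prey: 33+6-21=18; pred: 33+21-13=41
Step 6: prey: 18+3-14=7; pred: 41+14-16=39
Step 7: prey: 7+1-5=3; pred: 39+5-15=29
Step 8: prey: 3+0-1=2; pred: 29+1-11=19
Step 9: prey: 2+0-0=2; pred: 19+0-7=12
Max prey = 48 at step 2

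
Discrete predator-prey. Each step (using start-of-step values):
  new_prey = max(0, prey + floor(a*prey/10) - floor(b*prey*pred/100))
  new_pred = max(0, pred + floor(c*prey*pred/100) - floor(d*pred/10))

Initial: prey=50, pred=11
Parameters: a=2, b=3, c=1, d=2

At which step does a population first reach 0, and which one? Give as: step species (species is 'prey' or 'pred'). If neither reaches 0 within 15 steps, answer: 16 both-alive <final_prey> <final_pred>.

Step 1: prey: 50+10-16=44; pred: 11+5-2=14
Step 2: prey: 44+8-18=34; pred: 14+6-2=18
Step 3: prey: 34+6-18=22; pred: 18+6-3=21
Step 4: prey: 22+4-13=13; pred: 21+4-4=21
Step 5: prey: 13+2-8=7; pred: 21+2-4=19
Step 6: prey: 7+1-3=5; pred: 19+1-3=17
Step 7: prey: 5+1-2=4; pred: 17+0-3=14
Step 8: prey: 4+0-1=3; pred: 14+0-2=12
Step 9: prey: 3+0-1=2; pred: 12+0-2=10
Step 10: prey: 2+0-0=2; pred: 10+0-2=8
Step 11: prey: 2+0-0=2; pred: 8+0-1=7
Step 12: prey: 2+0-0=2; pred: 7+0-1=6
Step 13: prey: 2+0-0=2; pred: 6+0-1=5
Step 14: prey: 2+0-0=2; pred: 5+0-1=4
Step 15: prey: 2+0-0=2; pred: 4+0-0=4
No extinction within 15 steps

Answer: 16 both-alive 2 4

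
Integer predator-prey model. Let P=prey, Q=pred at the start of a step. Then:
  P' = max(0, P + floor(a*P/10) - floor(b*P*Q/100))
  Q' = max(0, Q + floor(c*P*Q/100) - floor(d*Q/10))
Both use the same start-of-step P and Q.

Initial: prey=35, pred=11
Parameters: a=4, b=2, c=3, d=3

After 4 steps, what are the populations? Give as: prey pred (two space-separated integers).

Answer: 0 115

Derivation:
Step 1: prey: 35+14-7=42; pred: 11+11-3=19
Step 2: prey: 42+16-15=43; pred: 19+23-5=37
Step 3: prey: 43+17-31=29; pred: 37+47-11=73
Step 4: prey: 29+11-42=0; pred: 73+63-21=115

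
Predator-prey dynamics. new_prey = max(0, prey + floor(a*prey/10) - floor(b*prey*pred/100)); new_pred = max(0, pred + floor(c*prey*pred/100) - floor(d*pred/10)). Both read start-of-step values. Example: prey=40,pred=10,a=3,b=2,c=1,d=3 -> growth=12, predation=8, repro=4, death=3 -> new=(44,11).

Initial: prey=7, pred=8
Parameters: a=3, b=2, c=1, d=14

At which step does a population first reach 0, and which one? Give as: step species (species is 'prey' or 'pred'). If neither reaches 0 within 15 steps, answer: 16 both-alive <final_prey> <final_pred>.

Answer: 1 pred

Derivation:
Step 1: prey: 7+2-1=8; pred: 8+0-11=0
First extinction: pred at step 1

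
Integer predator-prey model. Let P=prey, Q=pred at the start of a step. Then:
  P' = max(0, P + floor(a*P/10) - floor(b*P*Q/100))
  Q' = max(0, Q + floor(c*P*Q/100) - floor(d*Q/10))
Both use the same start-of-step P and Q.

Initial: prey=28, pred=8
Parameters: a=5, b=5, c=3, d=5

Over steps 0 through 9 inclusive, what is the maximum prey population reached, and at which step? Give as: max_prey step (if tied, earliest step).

Step 1: prey: 28+14-11=31; pred: 8+6-4=10
Step 2: prey: 31+15-15=31; pred: 10+9-5=14
Step 3: prey: 31+15-21=25; pred: 14+13-7=20
Step 4: prey: 25+12-25=12; pred: 20+15-10=25
Step 5: prey: 12+6-15=3; pred: 25+9-12=22
Step 6: prey: 3+1-3=1; pred: 22+1-11=12
Step 7: prey: 1+0-0=1; pred: 12+0-6=6
Step 8: prey: 1+0-0=1; pred: 6+0-3=3
Step 9: prey: 1+0-0=1; pred: 3+0-1=2
Max prey = 31 at step 1

Answer: 31 1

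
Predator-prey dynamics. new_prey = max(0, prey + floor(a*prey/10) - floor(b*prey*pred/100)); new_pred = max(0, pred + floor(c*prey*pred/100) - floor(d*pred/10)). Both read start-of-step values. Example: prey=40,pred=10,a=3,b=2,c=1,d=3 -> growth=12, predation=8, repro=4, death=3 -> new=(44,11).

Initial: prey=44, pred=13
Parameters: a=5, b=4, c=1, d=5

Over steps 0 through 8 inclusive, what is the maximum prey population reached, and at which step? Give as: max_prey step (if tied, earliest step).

Step 1: prey: 44+22-22=44; pred: 13+5-6=12
Step 2: prey: 44+22-21=45; pred: 12+5-6=11
Step 3: prey: 45+22-19=48; pred: 11+4-5=10
Step 4: prey: 48+24-19=53; pred: 10+4-5=9
Step 5: prey: 53+26-19=60; pred: 9+4-4=9
Step 6: prey: 60+30-21=69; pred: 9+5-4=10
Step 7: prey: 69+34-27=76; pred: 10+6-5=11
Step 8: prey: 76+38-33=81; pred: 11+8-5=14
Max prey = 81 at step 8

Answer: 81 8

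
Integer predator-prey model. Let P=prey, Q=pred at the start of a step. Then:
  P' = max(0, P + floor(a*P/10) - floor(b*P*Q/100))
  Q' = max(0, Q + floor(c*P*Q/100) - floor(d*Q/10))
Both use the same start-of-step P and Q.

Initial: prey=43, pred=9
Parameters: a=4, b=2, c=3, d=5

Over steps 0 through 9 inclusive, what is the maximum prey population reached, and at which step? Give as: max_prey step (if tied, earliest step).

Answer: 58 2

Derivation:
Step 1: prey: 43+17-7=53; pred: 9+11-4=16
Step 2: prey: 53+21-16=58; pred: 16+25-8=33
Step 3: prey: 58+23-38=43; pred: 33+57-16=74
Step 4: prey: 43+17-63=0; pred: 74+95-37=132
Step 5: prey: 0+0-0=0; pred: 132+0-66=66
Step 6: prey: 0+0-0=0; pred: 66+0-33=33
Step 7: prey: 0+0-0=0; pred: 33+0-16=17
Step 8: prey: 0+0-0=0; pred: 17+0-8=9
Step 9: prey: 0+0-0=0; pred: 9+0-4=5
Max prey = 58 at step 2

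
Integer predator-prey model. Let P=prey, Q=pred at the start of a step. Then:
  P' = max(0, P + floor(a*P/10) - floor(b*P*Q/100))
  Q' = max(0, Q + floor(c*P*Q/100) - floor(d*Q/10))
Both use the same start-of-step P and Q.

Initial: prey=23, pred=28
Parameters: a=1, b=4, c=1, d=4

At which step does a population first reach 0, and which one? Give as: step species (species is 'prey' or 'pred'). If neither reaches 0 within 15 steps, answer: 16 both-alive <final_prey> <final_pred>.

Step 1: prey: 23+2-25=0; pred: 28+6-11=23
First extinction: prey at step 1

Answer: 1 prey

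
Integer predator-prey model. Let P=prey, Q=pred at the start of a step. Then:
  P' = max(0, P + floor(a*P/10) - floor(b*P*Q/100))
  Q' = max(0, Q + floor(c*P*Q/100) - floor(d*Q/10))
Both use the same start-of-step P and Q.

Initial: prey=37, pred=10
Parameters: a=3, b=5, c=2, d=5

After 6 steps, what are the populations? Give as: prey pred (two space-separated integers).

Step 1: prey: 37+11-18=30; pred: 10+7-5=12
Step 2: prey: 30+9-18=21; pred: 12+7-6=13
Step 3: prey: 21+6-13=14; pred: 13+5-6=12
Step 4: prey: 14+4-8=10; pred: 12+3-6=9
Step 5: prey: 10+3-4=9; pred: 9+1-4=6
Step 6: prey: 9+2-2=9; pred: 6+1-3=4

Answer: 9 4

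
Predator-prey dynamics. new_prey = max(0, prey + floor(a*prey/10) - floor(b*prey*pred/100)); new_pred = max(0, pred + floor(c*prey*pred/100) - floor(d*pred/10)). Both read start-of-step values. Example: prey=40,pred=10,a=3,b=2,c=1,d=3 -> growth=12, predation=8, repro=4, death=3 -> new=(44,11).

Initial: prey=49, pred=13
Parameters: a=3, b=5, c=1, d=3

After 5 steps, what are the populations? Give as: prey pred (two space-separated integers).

Step 1: prey: 49+14-31=32; pred: 13+6-3=16
Step 2: prey: 32+9-25=16; pred: 16+5-4=17
Step 3: prey: 16+4-13=7; pred: 17+2-5=14
Step 4: prey: 7+2-4=5; pred: 14+0-4=10
Step 5: prey: 5+1-2=4; pred: 10+0-3=7

Answer: 4 7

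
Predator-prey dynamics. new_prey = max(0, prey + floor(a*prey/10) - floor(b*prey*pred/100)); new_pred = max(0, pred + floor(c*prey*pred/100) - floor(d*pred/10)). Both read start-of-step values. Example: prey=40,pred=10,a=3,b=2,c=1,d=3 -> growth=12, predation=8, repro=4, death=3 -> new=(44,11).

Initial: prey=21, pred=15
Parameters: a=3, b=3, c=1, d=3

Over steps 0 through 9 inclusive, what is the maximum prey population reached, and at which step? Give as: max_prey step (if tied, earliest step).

Answer: 24 9

Derivation:
Step 1: prey: 21+6-9=18; pred: 15+3-4=14
Step 2: prey: 18+5-7=16; pred: 14+2-4=12
Step 3: prey: 16+4-5=15; pred: 12+1-3=10
Step 4: prey: 15+4-4=15; pred: 10+1-3=8
Step 5: prey: 15+4-3=16; pred: 8+1-2=7
Step 6: prey: 16+4-3=17; pred: 7+1-2=6
Step 7: prey: 17+5-3=19; pred: 6+1-1=6
Step 8: prey: 19+5-3=21; pred: 6+1-1=6
Step 9: prey: 21+6-3=24; pred: 6+1-1=6
Max prey = 24 at step 9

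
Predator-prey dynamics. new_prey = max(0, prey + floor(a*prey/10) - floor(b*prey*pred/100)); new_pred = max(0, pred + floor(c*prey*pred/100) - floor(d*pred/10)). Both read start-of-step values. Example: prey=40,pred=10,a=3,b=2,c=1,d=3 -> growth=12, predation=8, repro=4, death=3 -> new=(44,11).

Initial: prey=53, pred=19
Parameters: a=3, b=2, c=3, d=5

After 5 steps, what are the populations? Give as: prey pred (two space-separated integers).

Answer: 0 24

Derivation:
Step 1: prey: 53+15-20=48; pred: 19+30-9=40
Step 2: prey: 48+14-38=24; pred: 40+57-20=77
Step 3: prey: 24+7-36=0; pred: 77+55-38=94
Step 4: prey: 0+0-0=0; pred: 94+0-47=47
Step 5: prey: 0+0-0=0; pred: 47+0-23=24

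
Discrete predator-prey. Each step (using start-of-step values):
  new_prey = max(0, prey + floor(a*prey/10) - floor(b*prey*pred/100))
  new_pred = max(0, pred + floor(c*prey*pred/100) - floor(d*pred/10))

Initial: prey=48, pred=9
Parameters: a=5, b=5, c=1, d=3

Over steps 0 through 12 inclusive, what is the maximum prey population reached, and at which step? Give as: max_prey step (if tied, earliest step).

Answer: 51 1

Derivation:
Step 1: prey: 48+24-21=51; pred: 9+4-2=11
Step 2: prey: 51+25-28=48; pred: 11+5-3=13
Step 3: prey: 48+24-31=41; pred: 13+6-3=16
Step 4: prey: 41+20-32=29; pred: 16+6-4=18
Step 5: prey: 29+14-26=17; pred: 18+5-5=18
Step 6: prey: 17+8-15=10; pred: 18+3-5=16
Step 7: prey: 10+5-8=7; pred: 16+1-4=13
Step 8: prey: 7+3-4=6; pred: 13+0-3=10
Step 9: prey: 6+3-3=6; pred: 10+0-3=7
Step 10: prey: 6+3-2=7; pred: 7+0-2=5
Step 11: prey: 7+3-1=9; pred: 5+0-1=4
Step 12: prey: 9+4-1=12; pred: 4+0-1=3
Max prey = 51 at step 1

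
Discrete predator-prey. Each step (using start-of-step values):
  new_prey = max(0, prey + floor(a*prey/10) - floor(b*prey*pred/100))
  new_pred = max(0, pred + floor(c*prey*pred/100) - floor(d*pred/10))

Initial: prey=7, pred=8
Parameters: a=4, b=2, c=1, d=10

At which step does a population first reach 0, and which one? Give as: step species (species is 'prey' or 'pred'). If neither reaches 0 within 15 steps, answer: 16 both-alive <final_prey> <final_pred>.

Step 1: prey: 7+2-1=8; pred: 8+0-8=0
First extinction: pred at step 1

Answer: 1 pred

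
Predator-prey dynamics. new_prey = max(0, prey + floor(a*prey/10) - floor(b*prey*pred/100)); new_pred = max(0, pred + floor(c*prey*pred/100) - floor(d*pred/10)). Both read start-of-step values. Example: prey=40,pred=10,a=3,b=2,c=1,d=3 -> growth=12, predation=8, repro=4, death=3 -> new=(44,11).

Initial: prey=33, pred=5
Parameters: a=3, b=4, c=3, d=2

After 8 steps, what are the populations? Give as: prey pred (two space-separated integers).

Answer: 0 21

Derivation:
Step 1: prey: 33+9-6=36; pred: 5+4-1=8
Step 2: prey: 36+10-11=35; pred: 8+8-1=15
Step 3: prey: 35+10-21=24; pred: 15+15-3=27
Step 4: prey: 24+7-25=6; pred: 27+19-5=41
Step 5: prey: 6+1-9=0; pred: 41+7-8=40
Step 6: prey: 0+0-0=0; pred: 40+0-8=32
Step 7: prey: 0+0-0=0; pred: 32+0-6=26
Step 8: prey: 0+0-0=0; pred: 26+0-5=21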